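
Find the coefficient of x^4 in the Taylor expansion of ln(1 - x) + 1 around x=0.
Expand to order 4: ln(1 - x) + 1 = -x^4/4 - x^3/3 - x^2/2 - x + 1 + O(x^5).
The coefficient of x^4 is -1/4.

Final answer: -1/4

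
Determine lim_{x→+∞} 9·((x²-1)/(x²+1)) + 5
Evaluate the dominant behaviour as x → +∞; each term tends to a finite value or vanishes.
Limit = 14.

Final answer: 14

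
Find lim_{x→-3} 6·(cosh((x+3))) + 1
Direct substitution at x = -3 gives 7.

Final answer: 7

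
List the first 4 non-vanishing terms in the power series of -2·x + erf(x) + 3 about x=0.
x^5/(5·√(π)) - 2·x^3/(3·√(π)) + x·(-2 + 2/√(π)) + 3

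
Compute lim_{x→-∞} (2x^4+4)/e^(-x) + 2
The quotient is an ∞/∞ indeterminate form as x → -∞.
Compare growth rates of the dominant terms (exponentials ≫ polynomials ≫ logarithms), or apply L'Hôpital's rule; the quotient → 0.
Adding the constant: 0 + 2 = 2. Limit = 2.

Final answer: 2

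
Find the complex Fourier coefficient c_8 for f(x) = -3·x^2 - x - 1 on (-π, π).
Compute the real Fourier coefficients first: a_8 = -3/16, b_8 = 1/4.
Then c_8 = (a_8 − i·b_8)/2 = -3/32 - i/8.

Final answer: -3/32 - i/8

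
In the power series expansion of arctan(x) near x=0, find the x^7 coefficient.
Expand to order 7: arctan(x) = -x^7/7 + x^5/5 - x^3/3 + x + O(x^8).
The coefficient of x^7 is -1/7.

Final answer: -1/7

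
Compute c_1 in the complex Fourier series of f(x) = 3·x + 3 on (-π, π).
Compute the real Fourier coefficients first: a_1 = 0, b_1 = 6.
Then c_1 = (a_1 − i·b_1)/2 = -3·i.

Final answer: -3·i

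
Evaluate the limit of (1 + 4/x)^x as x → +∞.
As x → +∞: this is the defining limit (1 + 4/x)^x → e^4.
Limit = e^(4).

Final answer: e^(4)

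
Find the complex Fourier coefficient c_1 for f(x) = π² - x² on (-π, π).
Compute the real Fourier coefficients first: a_1 = 4, b_1 = 0.
Then c_1 = (a_1 − i·b_1)/2 = 2.

Final answer: 2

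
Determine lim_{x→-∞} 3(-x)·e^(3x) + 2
The product is a 0·∞ indeterminate form at x → -∞.
Rewrite the product as 3(-x) / e^(-3x) (an ∞/∞ form) and apply L'Hôpital, or use the standard hierarchy e^(3|x|) ≫ |(-x)| as x → -∞.
The indeterminate product → 0, so the limit = 2.

Final answer: 2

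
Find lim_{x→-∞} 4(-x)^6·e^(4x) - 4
The product is a 0·∞ indeterminate form at x → -∞.
Rewrite the product as 4(-x)^6 / e^(-4x) (an ∞/∞ form) and apply L'Hôpital, or use the standard hierarchy e^(4|x|) ≫ |(-x)^6| as x → -∞.
The indeterminate product → 0, so the limit = -4.

Final answer: -4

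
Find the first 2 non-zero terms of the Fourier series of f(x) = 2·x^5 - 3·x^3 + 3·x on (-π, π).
(-86·π^2 + 4·π^4 + 522)·sin(x) + (-2·π^4 - 45/2 + 13·π^2)·sin(2·x)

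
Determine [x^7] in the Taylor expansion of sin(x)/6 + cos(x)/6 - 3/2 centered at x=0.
Expand to order 7: sin(x)/6 + cos(x)/6 - 3/2 = -x^7/30240 - x^6/4320 + x^5/720 + x^4/144 - x^3/36 - x^2/12 + x/6 - 4/3 + O(x^8).
The coefficient of x^7 is -1/30240.

Final answer: -1/30240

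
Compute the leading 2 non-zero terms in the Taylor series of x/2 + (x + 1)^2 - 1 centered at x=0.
x^2 + 5·x/2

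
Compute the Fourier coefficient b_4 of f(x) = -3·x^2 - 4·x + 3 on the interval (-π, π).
b_4 = (1/π) ∫_{-π}^{π} f(x)·sin(4x) dx.
Evaluate the integral (use parity and integration by parts as needed): b_4 = 2.

Final answer: 2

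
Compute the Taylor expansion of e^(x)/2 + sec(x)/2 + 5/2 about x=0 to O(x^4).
x^3/12 + x^2/2 + x/2 + 7/2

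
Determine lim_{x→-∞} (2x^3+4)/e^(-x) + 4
The quotient is an ∞/∞ indeterminate form as x → -∞.
Compare growth rates of the dominant terms (exponentials ≫ polynomials ≫ logarithms), or apply L'Hôpital's rule; the quotient → 0.
Adding the constant: 0 + 4 = 4. Limit = 4.

Final answer: 4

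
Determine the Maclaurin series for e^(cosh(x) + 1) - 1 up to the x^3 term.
x^2·e^(2)/2 - 1 + e^(2)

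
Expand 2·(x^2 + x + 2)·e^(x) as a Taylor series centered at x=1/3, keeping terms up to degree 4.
44·e^(1/3)/9 + 74·e^(1/3)·(x - 1/3)/9 + 70·e^(1/3)·(x - 1/3)^2/9 + 121·e^(1/3)·(x - 1/3)^3/27 + 95·e^(1/3)·(x - 1/3)^4/54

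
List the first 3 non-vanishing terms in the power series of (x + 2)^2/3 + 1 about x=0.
x^2/3 + 4·x/3 + 7/3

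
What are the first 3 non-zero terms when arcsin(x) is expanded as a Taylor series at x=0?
3·x^5/40 + x^3/6 + x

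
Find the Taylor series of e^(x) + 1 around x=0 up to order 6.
x^6/720 + x^5/120 + x^4/24 + x^3/6 + x^2/2 + x + 2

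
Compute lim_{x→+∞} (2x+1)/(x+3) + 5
Evaluate the dominant behaviour as x → +∞; each term tends to a finite value or vanishes.
Limit = 7.

Final answer: 7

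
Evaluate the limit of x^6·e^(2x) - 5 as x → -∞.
The product is a 0·∞ indeterminate form at x → -∞.
Rewrite the product as x^6 / e^(-2x) (an ∞/∞ form) and apply L'Hôpital, or use the standard hierarchy e^(2|x|) ≫ |x^6| as x → -∞.
The indeterminate product → 0, so the limit = -5.

Final answer: -5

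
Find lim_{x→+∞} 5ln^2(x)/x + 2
The quotient is an ∞/∞ indeterminate form as x → +∞.
The polynomial denominator x dominates the logarithmic numerator (any positive power of x ≫ ln^2(x) as x → ∞), so the quotient → 0.
Adding the constant: 0 + 2 = 2. Limit = 2.

Final answer: 2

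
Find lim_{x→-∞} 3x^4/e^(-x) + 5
The quotient is an ∞/∞ indeterminate form as x → -∞.
Compare growth rates of the dominant terms (exponentials ≫ polynomials ≫ logarithms), or apply L'Hôpital's rule; the quotient → 0.
Adding the constant: 0 + 5 = 5. Limit = 5.

Final answer: 5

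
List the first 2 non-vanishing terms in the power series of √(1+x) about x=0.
x/2 + 1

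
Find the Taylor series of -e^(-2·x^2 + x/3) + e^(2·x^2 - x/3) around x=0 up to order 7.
-136081·x^7/5511240 + 1297·x^6/486 - 19441·x^5/14580 + 2·x^4/9 - x^3/81 + 4·x^2 - 2·x/3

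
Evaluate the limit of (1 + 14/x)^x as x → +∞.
As x → +∞: this is the defining limit (1 + 14/x)^x → e^14.
Limit = e^(14).

Final answer: e^(14)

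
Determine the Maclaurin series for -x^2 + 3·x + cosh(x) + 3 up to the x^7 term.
x^6/720 + x^4/24 - x^2/2 + 3·x + 4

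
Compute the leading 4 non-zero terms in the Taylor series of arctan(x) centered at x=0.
-x^7/7 + x^5/5 - x^3/3 + x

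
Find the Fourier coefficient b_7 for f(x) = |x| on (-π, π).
b_7 = (1/π) ∫_{-π}^{π} f(x)·sin(7x) dx.
Evaluate the integral (use parity and integration by parts as needed): b_7 = 0.

Final answer: 0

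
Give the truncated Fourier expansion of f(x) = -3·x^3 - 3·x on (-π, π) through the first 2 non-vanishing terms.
(30 - 6·π^2)·sin(x) + (-3/2 + 3·π^2)·sin(2·x)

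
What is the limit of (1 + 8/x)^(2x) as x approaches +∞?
As x → +∞: write (1 + 8/x)^(2x) = ((1 + 8/x)^x)^2 → (e^8)^2 = e^16.
Limit = e^(16).

Final answer: e^(16)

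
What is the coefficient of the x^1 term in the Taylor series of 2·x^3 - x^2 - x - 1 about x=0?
Expand to order 1: 2·x^3 - x^2 - x - 1 = -x - 1 + O(x^2).
The coefficient of x^1 is -1.

Final answer: -1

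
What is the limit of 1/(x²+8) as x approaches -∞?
Evaluate the dominant behaviour as x → -∞; each term tends to a finite value or vanishes.
Limit = 0.

Final answer: 0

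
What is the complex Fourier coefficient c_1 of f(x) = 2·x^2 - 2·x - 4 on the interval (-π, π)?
Compute the real Fourier coefficients first: a_1 = -8, b_1 = -4.
Then c_1 = (a_1 − i·b_1)/2 = -4 + 2·i.

Final answer: -4 + 2·i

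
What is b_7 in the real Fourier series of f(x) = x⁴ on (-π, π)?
b_7 = (1/π) ∫_{-π}^{π} f(x)·sin(7x) dx.
Evaluate the integral (use parity and integration by parts as needed): b_7 = 0.

Final answer: 0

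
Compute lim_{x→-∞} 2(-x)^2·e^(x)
This is a 0·∞ indeterminate form at x → -∞.
Rewrite the product as 2(-x)^2 / e^(-x) (an ∞/∞ form) and apply L'Hôpital, or use the standard hierarchy e^(|x|) ≫ |(-x)^2| as x → -∞.
The indeterminate product → 0, so the limit = 0.

Final answer: 0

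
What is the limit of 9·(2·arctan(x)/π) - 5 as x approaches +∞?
Evaluate the dominant behaviour as x → +∞; each term tends to a finite value or vanishes.
Limit = 4.

Final answer: 4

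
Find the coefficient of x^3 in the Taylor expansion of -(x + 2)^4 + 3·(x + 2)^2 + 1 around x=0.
Expand to order 3: -(x + 2)^4 + 3·(x + 2)^2 + 1 = -8·x^3 - 21·x^2 - 20·x - 3 + O(x^4).
The coefficient of x^3 is -8.

Final answer: -8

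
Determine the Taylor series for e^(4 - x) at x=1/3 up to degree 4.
e^(11/3) - e^(11/3)·(x - 1/3) + e^(11/3)·(x - 1/3)^2/2 - e^(11/3)·(x - 1/3)^3/6 + e^(11/3)·(x - 1/3)^4/24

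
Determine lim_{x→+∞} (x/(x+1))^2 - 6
As x → +∞: x/(x+1) = 1/(1 + 1/x) → 1, and the 2nd power of a limit-1 base also → 1; with the additive constant, 1 - 6 = -5.
Limit = -5.

Final answer: -5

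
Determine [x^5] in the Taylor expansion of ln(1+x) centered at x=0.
Expand to order 5: ln(1+x) = x^5/5 - x^4/4 + x^3/3 - x^2/2 + x + O(x^6).
The coefficient of x^5 is 1/5.

Final answer: 1/5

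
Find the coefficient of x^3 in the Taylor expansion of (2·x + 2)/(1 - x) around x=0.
Expand to order 3: (2·x + 2)/(1 - x) = 4·x^3 + 4·x^2 + 4·x + 2 + O(x^4).
The coefficient of x^3 is 4.

Final answer: 4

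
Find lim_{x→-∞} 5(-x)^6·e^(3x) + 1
The product is a 0·∞ indeterminate form at x → -∞.
Rewrite the product as 5(-x)^6 / e^(-3x) (an ∞/∞ form) and apply L'Hôpital, or use the standard hierarchy e^(3|x|) ≫ |(-x)^6| as x → -∞.
The indeterminate product → 0, so the limit = 1.

Final answer: 1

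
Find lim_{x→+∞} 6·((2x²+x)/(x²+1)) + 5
Evaluate the dominant behaviour as x → +∞; each term tends to a finite value or vanishes.
Limit = 17.

Final answer: 17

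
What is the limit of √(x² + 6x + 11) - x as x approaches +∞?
This is an ∞ − ∞ indeterminate form.
Multiply and divide by the conjugate √(x²+6x + 11) + x; the x² terms cancel, leaving (6x + 11)/(√(x²+6x + 11)+x) → 6/2 = 3.
Limit = 3.

Final answer: 3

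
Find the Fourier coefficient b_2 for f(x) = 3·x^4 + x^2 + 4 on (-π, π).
b_2 = (1/π) ∫_{-π}^{π} f(x)·sin(2x) dx.
Evaluate the integral (use parity and integration by parts as needed): b_2 = 0.

Final answer: 0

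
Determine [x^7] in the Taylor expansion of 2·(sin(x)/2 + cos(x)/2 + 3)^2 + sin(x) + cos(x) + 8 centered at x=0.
Expand to order 7: 2·(sin(x)/2 + cos(x)/2 + 3)^2 + sin(x) + cos(x) + 8 = -71·x^7/5040 - 7·x^6/720 + 23·x^5/120 + 7·x^4/24 - 11·x^3/6 - 7·x^2/2 + 8·x + 67/2 + O(x^8).
The coefficient of x^7 is -71/5040.

Final answer: -71/5040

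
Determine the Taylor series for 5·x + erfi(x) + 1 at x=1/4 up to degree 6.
erfi(1/4) + 9/4 + (2·e^(1/16) + 5·√(π))·(x - 1/4)/√(π) + e^(1/16)·(x - 1/4)^2/(2·√(π)) + 3·e^(1/16)·(x - 1/4)^3/(4·√(π)) + 25·e^(1/16)·(x - 1/4)^4/(96·√(π)) + 241·e^(1/16)·(x - 1/4)^5/(960·√(π)) + 347·e^(1/16)·(x - 1/4)^6/(3840·√(π))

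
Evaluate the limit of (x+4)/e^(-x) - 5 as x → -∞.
The quotient is an ∞/∞ indeterminate form as x → -∞.
Compare growth rates of the dominant terms (exponentials ≫ polynomials ≫ logarithms), or apply L'Hôpital's rule; the quotient → 0.
Adding the constant: 0 - 5 = -5. Limit = -5.

Final answer: -5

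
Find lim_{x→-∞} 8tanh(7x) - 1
Evaluate the dominant behaviour as x → -∞; each term tends to a finite value or vanishes.
Limit = -9.

Final answer: -9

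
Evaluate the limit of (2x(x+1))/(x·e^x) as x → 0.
Both numerator and denominator → 0 as x → 0; this is a 0/0 indeterminate form.
Expand each to leading order near x = 0: numerator ~ 2·x, denominator ~ x.
The limit of the ratio is 2.

Final answer: 2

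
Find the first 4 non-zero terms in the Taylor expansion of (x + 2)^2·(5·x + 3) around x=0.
5·x^3 + 23·x^2 + 32·x + 12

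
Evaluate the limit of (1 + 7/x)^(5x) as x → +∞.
As x → +∞: write (1 + 7/x)^(5x) = ((1 + 7/x)^x)^5 → (e^7)^5 = e^35.
Limit = e^(35).

Final answer: e^(35)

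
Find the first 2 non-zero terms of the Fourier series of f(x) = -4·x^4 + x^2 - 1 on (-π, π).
(-196 + 32·π^2)·cos(x) - 4·π^4/5 - 1 + π^2/3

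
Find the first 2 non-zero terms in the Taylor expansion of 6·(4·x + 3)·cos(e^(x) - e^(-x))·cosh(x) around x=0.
24·x + 18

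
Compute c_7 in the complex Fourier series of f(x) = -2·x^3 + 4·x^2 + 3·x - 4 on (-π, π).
Compute the real Fourier coefficients first: a_7 = -16/49, b_7 = 318/343 - 4·π^2/7.
Then c_7 = (a_7 − i·b_7)/2 = -8/49 - 159·i/343 + 2·i·π^2/7.

Final answer: -8/49 - 159·i/343 + 2·i·π^2/7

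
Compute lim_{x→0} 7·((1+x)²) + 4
Direct substitution at x = 0 gives 11.

Final answer: 11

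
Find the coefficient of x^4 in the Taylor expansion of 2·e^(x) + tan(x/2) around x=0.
Expand to order 4: 2·e^(x) + tan(x/2) = x^4/12 + 3·x^3/8 + x^2 + 5·x/2 + 2 + O(x^5).
The coefficient of x^4 is 1/12.

Final answer: 1/12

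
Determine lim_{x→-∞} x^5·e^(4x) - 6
The product is a 0·∞ indeterminate form at x → -∞.
Rewrite the product as x^5 / e^(-4x) (an ∞/∞ form) and apply L'Hôpital, or use the standard hierarchy e^(4|x|) ≫ |x^5| as x → -∞.
The indeterminate product → 0, so the limit = -6.

Final answer: -6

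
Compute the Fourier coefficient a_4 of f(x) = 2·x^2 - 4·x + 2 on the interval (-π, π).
a_4 = (1/π) ∫_{-π}^{π} f(x)·cos(4x) dx.
Evaluate the integral (use parity and integration by parts as needed): a_4 = 1/2.

Final answer: 1/2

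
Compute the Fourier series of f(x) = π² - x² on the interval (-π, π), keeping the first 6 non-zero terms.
4·cos(x) - cos(2·x) + 4·cos(3·x)/9 - cos(4·x)/4 + 4·cos(5·x)/25 + 2·π^2/3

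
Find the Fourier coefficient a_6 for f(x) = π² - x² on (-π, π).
a_6 = (1/π) ∫_{-π}^{π} f(x)·cos(6x) dx.
Evaluate the integral (use parity and integration by parts as needed): a_6 = -1/9.

Final answer: -1/9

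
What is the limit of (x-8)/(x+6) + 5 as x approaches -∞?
Evaluate the dominant behaviour as x → -∞; each term tends to a finite value or vanishes.
Limit = 6.

Final answer: 6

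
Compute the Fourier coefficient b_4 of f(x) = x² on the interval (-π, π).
b_4 = (1/π) ∫_{-π}^{π} f(x)·sin(4x) dx.
Evaluate the integral (use parity and integration by parts as needed): b_4 = 0.

Final answer: 0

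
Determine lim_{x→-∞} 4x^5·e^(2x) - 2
The product is a 0·∞ indeterminate form at x → -∞.
Rewrite the product as 4x^5 / e^(-2x) (an ∞/∞ form) and apply L'Hôpital, or use the standard hierarchy e^(2|x|) ≫ |x^5| as x → -∞.
The indeterminate product → 0, so the limit = -2.

Final answer: -2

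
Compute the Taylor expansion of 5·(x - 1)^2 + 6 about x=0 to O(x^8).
5·x^2 - 10·x + 11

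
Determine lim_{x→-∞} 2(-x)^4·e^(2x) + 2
The product is a 0·∞ indeterminate form at x → -∞.
Rewrite the product as 2(-x)^4 / e^(-2x) (an ∞/∞ form) and apply L'Hôpital, or use the standard hierarchy e^(2|x|) ≫ |(-x)^4| as x → -∞.
The indeterminate product → 0, so the limit = 2.

Final answer: 2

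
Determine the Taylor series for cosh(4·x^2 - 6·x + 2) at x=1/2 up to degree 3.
1 + 2·(x - 1/2)^2 - 8·(x - 1/2)^3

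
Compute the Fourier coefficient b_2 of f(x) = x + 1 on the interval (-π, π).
b_2 = (1/π) ∫_{-π}^{π} f(x)·sin(2x) dx.
Evaluate the integral (use parity and integration by parts as needed): b_2 = -1.

Final answer: -1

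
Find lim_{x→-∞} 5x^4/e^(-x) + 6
The quotient is an ∞/∞ indeterminate form as x → -∞.
Compare growth rates of the dominant terms (exponentials ≫ polynomials ≫ logarithms), or apply L'Hôpital's rule; the quotient → 0.
Adding the constant: 0 + 6 = 6. Limit = 6.

Final answer: 6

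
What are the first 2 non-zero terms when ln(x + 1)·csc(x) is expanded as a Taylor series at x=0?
1 - x/2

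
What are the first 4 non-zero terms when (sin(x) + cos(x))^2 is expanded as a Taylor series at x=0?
4·x^5/15 - 4·x^3/3 + 2·x + 1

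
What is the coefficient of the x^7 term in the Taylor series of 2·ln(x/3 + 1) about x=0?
Expand to order 7: 2·ln(x/3 + 1) = 2·x^7/15309 - x^6/2187 + 2·x^5/1215 - x^4/162 + 2·x^3/81 - x^2/9 + 2·x/3 + O(x^8).
The coefficient of x^7 is 2/15309.

Final answer: 2/15309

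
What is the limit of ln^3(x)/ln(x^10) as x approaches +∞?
This is an ∞/∞ indeterminate form as x → +∞.
Write ln(x^10) = 10·ln(x), reducing the quotient to ln^2(x)/10 → ∞.
Limit = ∞.

Final answer: ∞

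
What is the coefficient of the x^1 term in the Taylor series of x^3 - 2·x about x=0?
Expand to order 1: x^3 - 2·x = -2·x + O(x^2).
The coefficient of x^1 is -2.

Final answer: -2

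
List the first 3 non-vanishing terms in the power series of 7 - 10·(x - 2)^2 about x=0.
-10·x^2 + 40·x - 33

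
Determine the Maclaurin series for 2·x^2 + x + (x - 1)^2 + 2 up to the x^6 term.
3·x^2 - x + 3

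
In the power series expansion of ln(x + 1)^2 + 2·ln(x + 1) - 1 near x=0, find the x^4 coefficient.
Expand to order 4: ln(x + 1)^2 + 2·ln(x + 1) - 1 = 5·x^4/12 - x^3/3 + 2·x - 1 + O(x^5).
The coefficient of x^4 is 5/12.

Final answer: 5/12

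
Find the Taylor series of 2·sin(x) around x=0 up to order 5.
x^5/60 - x^3/3 + 2·x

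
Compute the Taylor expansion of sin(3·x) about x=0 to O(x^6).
81·x^5/40 - 9·x^3/2 + 3·x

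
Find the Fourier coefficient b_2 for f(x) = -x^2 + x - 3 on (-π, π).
b_2 = (1/π) ∫_{-π}^{π} f(x)·sin(2x) dx.
Evaluate the integral (use parity and integration by parts as needed): b_2 = -1.

Final answer: -1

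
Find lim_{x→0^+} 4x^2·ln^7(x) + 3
The product is a 0·∞ indeterminate form at x → 0⁺.
Rewrite the product as 4·ln^7(x) / x^(-2) and apply L'Hôpital, or use the standard hierarchy x^(-2) ≫ |ln x|^7 as x → 0⁺.
The indeterminate product → 0, so the limit = 3.

Final answer: 3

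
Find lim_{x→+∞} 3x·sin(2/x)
As x → +∞: let u = 2/x → 0⁺; then 3·x·sin(2/x) = 3·2·sin(u)/u → 3·2·1 = 6.
Limit = 6.

Final answer: 6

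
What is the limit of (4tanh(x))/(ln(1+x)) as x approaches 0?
Both numerator and denominator → 0 as x → 0; this is a 0/0 indeterminate form.
Expand each to leading order near x = 0: numerator ~ 4·x, denominator ~ x.
The limit of the ratio is 4.

Final answer: 4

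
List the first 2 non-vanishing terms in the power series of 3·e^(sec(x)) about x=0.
3·e·x^2/2 + 3·e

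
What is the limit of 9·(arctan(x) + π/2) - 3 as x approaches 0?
Direct substitution at x = 0 gives -3 + 9·π/2.

Final answer: -3 + 9·π/2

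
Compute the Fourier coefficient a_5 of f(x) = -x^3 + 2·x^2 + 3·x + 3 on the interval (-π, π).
a_5 = (1/π) ∫_{-π}^{π} f(x)·cos(5x) dx.
Evaluate the integral (use parity and integration by parts as needed): a_5 = -8/25.

Final answer: -8/25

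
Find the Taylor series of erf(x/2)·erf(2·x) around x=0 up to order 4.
-17·x^4/(3·π) + 4·x^2/π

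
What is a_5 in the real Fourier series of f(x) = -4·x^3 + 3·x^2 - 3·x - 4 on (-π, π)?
a_5 = (1/π) ∫_{-π}^{π} f(x)·cos(5x) dx.
Evaluate the integral (use parity and integration by parts as needed): a_5 = -12/25.

Final answer: -12/25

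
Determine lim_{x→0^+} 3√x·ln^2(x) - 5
The product is a 0·∞ indeterminate form at x → 0⁺.
Rewrite the product as 3·ln^2(x) / x^(-1/2) and apply L'Hôpital, or use the standard hierarchy x^(-1/2) ≫ |ln x|^2 as x → 0⁺.
The indeterminate product → 0, so the limit = -5.

Final answer: -5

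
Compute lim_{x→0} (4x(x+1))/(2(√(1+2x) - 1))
Both numerator and denominator → 0 as x → 0; this is a 0/0 indeterminate form.
Expand each to leading order near x = 0: numerator ~ 4·x, denominator ~ 2·x.
The limit of the ratio is 2.

Final answer: 2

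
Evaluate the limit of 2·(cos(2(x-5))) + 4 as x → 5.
Direct substitution at x = 5 gives 6.

Final answer: 6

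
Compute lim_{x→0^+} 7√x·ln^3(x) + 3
The product is a 0·∞ indeterminate form at x → 0⁺.
Rewrite the product as 7·ln^3(x) / x^(-1/2) and apply L'Hôpital, or use the standard hierarchy x^(-1/2) ≫ |ln x|^3 as x → 0⁺.
The indeterminate product → 0, so the limit = 3.

Final answer: 3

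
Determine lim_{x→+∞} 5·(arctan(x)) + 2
Evaluate the dominant behaviour as x → +∞; each term tends to a finite value or vanishes.
Limit = 2 + 5·π/2.

Final answer: 2 + 5·π/2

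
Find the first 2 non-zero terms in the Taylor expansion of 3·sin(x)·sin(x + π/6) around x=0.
3·√(3)·x^2/2 + 3·x/2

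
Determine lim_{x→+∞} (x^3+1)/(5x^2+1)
This is an ∞/∞ indeterminate form as x → +∞.
Divide numerator and denominator by x^3 and let the lower-order terms vanish; the numerator's degree 3 exceeds the denominator's degree 2, so the quotient diverges.
Limit = ∞.

Final answer: ∞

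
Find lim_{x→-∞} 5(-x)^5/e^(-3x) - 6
The quotient is an ∞/∞ indeterminate form as x → -∞.
Compare growth rates of the dominant terms (exponentials ≫ polynomials ≫ logarithms), or apply L'Hôpital's rule; the quotient → 0.
Adding the constant: 0 - 6 = -6. Limit = -6.

Final answer: -6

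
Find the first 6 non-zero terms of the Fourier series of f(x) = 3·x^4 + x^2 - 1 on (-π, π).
(140 - 24·π^2)·cos(x) + (-8 + 6·π^2)·cos(2·x) + (4/3 - 8·π^2/3)·cos(3·x) + (-5/16 + 3·π^2/2)·cos(4·x) + (44/625 - 24·π^2/25)·cos(5·x) - 1 + π^2/3 + 3·π^4/5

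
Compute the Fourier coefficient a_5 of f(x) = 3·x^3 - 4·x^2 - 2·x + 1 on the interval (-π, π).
a_5 = (1/π) ∫_{-π}^{π} f(x)·cos(5x) dx.
Evaluate the integral (use parity and integration by parts as needed): a_5 = 16/25.

Final answer: 16/25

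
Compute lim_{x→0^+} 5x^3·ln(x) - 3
The product is a 0·∞ indeterminate form at x → 0⁺.
Rewrite the product as 5·ln(x) / x^(-3) and apply L'Hôpital, or use the standard hierarchy x^(-3) ≫ |ln x| as x → 0⁺.
The indeterminate product → 0, so the limit = -3.

Final answer: -3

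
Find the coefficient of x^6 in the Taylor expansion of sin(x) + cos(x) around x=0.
Expand to order 6: sin(x) + cos(x) = -x^6/720 + x^5/120 + x^4/24 - x^3/6 - x^2/2 + x + 1 + O(x^7).
The coefficient of x^6 is -1/720.

Final answer: -1/720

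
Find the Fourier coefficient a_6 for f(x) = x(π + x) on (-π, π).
a_6 = (1/π) ∫_{-π}^{π} f(x)·cos(6x) dx.
Evaluate the integral (use parity and integration by parts as needed): a_6 = 1/9.

Final answer: 1/9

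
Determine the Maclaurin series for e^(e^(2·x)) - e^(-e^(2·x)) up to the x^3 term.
x^3·(-4·e^(-1)/3 + 20·e/3) + 4·e·x^2 + x·(2·e^(-1) + 2·e) - e^(-1) + e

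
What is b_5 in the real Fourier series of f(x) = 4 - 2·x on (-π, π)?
b_5 = (1/π) ∫_{-π}^{π} f(x)·sin(5x) dx.
Evaluate the integral (use parity and integration by parts as needed): b_5 = -4/5.

Final answer: -4/5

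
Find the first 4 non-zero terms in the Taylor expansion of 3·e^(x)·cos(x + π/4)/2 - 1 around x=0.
-√(2)·x^4/8 - √(2)·x^3/2 - 3·√(2)·x^2/4 - 1 + 3·√(2)/4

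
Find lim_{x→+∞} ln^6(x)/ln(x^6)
This is an ∞/∞ indeterminate form as x → +∞.
Write ln(x^6) = 6·ln(x), reducing the quotient to ln^5(x)/6 → ∞.
Limit = ∞.

Final answer: ∞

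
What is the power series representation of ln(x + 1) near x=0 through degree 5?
x^5/5 - x^4/4 + x^3/3 - x^2/2 + x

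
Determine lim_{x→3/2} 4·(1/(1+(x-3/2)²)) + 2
Direct substitution at x = 3/2 gives 6.

Final answer: 6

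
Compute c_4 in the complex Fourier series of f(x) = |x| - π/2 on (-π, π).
Compute the real Fourier coefficients first: a_4 = 0, b_4 = 0.
Then c_4 = (a_4 − i·b_4)/2 = 0.

Final answer: 0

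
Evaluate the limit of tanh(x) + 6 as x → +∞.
Evaluate the dominant behaviour as x → +∞; each term tends to a finite value or vanishes.
Limit = 7.

Final answer: 7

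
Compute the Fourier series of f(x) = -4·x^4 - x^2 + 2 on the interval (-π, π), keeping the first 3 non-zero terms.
(-188 + 32·π^2)·cos(x) + (11 - 8·π^2)·cos(2·x) - 4·π^4/5 - π^2/3 + 2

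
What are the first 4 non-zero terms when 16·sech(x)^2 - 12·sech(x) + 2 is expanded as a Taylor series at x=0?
-181·x^6/36 + 49·x^4/6 - 10·x^2 + 6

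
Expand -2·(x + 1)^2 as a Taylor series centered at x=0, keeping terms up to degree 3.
-2·x^2 - 4·x - 2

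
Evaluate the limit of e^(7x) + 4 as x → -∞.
Evaluate the dominant behaviour as x → -∞; each term tends to a finite value or vanishes.
Limit = 4.

Final answer: 4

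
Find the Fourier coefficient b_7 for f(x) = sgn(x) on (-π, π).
b_7 = (1/π) ∫_{-π}^{π} f(x)·sin(7x) dx.
Evaluate the integral (use parity and integration by parts as needed): b_7 = 4/(7·π).

Final answer: 4/(7·π)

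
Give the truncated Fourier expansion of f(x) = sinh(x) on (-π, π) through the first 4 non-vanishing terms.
sin(x)·sinh(π)/π - 4·sin(2·x)·sinh(π)/(5·π) + 3·sin(3·x)·sinh(π)/(5·π) - 8·sin(4·x)·sinh(π)/(17·π)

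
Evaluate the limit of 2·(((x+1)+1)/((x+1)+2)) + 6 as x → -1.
Direct substitution at x = -1 gives 7.

Final answer: 7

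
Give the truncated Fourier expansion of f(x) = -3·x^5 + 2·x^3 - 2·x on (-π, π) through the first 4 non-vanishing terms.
(-748 - 6·π^4 + 124·π^2)·sin(x) + (-17·π^2 + 55/2 + 3·π^4)·sin(2·x) + (-2·π^4 - 140/27 + 52·π^2/9)·sin(3·x) + (-23·π^2/8 + 133/64 + 3·π^4/2)·sin(4·x)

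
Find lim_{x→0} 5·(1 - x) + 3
Direct substitution at x = 0 gives 8.

Final answer: 8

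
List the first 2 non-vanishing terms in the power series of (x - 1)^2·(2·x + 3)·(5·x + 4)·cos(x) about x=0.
12 - x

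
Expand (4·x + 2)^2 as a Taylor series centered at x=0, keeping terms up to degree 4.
16·x^2 + 16·x + 4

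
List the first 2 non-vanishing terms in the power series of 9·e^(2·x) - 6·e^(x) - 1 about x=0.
12·x + 2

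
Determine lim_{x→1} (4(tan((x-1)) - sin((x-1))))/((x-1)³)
Both numerator and denominator → 0 as x → 1; this is a 0/0 indeterminate form.
Expand each to leading order near x = 1: numerator ~ 2·(x - 1)^3, denominator ~ (x - 1)^3.
The limit of the ratio is 2.

Final answer: 2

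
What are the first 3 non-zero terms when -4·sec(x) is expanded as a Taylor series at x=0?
-5·x^4/6 - 2·x^2 - 4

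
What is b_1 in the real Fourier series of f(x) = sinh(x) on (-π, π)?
b_1 = (1/π) ∫_{-π}^{π} f(x)·sin(1x) dx.
Evaluate the integral (use parity and integration by parts as needed): b_1 = sinh(π)/π.

Final answer: sinh(π)/π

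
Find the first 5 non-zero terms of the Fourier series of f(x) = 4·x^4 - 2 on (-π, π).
(192 - 32·π^2)·cos(x) + (-12 + 8·π^2)·cos(2·x) + (64/27 - 32·π^2/9)·cos(3·x) + (-3/4 + 2·π^2)·cos(4·x) - 2 + 4·π^4/5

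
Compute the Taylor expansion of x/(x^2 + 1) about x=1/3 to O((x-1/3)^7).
3/10 + 18·(x - 1/3)/25 - 351·(x - 1/3)^2/500 - 567·(x - 1/3)^3/2500 + 19197·(x - 1/3)^4/25000 - 8019·(x - 1/3)^5/31250 - 671409·(x - 1/3)^6/1250000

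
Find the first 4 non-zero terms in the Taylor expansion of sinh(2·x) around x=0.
8·x^7/315 + 4·x^5/15 + 4·x^3/3 + 2·x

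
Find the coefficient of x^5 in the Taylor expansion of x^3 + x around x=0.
Expand to order 5: x^3 + x = x^3 + x + O(x^6).
The coefficient of x^5 is 0.

Final answer: 0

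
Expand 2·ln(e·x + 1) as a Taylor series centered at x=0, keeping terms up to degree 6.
-x^6·e^(6)/3 + 2·x^5·e^(5)/5 - x^4·e^(4)/2 + 2·x^3·e^(3)/3 - x^2·e^(2) + 2·e·x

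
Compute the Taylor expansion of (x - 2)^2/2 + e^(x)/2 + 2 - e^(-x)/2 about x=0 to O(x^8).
x^7/5040 + x^5/120 + x^3/6 + x^2/2 - x + 4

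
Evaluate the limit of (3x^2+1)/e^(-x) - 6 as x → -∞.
The quotient is an ∞/∞ indeterminate form as x → -∞.
Compare growth rates of the dominant terms (exponentials ≫ polynomials ≫ logarithms), or apply L'Hôpital's rule; the quotient → 0.
Adding the constant: 0 - 6 = -6. Limit = -6.

Final answer: -6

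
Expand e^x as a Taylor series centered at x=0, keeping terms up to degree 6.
x^6/720 + x^5/120 + x^4/24 + x^3/6 + x^2/2 + x + 1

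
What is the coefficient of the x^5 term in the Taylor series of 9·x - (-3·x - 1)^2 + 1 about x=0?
Expand to order 5: 9·x - (-3·x - 1)^2 + 1 = -9·x^2 + 3·x + O(x^6).
The coefficient of x^5 is 0.

Final answer: 0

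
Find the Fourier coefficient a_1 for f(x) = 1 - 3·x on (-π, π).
a_1 = (1/π) ∫_{-π}^{π} f(x)·cos(1x) dx.
Evaluate the integral (use parity and integration by parts as needed): a_1 = 0.

Final answer: 0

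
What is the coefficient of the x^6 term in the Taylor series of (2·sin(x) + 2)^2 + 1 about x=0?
Expand to order 6: (2·sin(x) + 2)^2 + 1 = 8·x^6/45 + x^5/15 - 4·x^4/3 - 4·x^3/3 + 4·x^2 + 8·x + 5 + O(x^7).
The coefficient of x^6 is 8/45.

Final answer: 8/45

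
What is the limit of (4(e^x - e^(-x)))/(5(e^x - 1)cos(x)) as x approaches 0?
Both numerator and denominator → 0 as x → 0; this is a 0/0 indeterminate form.
Expand each to leading order near x = 0: numerator ~ 8·x, denominator ~ 5·x.
The limit of the ratio is 8/5.

Final answer: 8/5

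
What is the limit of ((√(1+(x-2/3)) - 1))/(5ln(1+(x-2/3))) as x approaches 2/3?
Both numerator and denominator → 0 as x → 2/3; this is a 0/0 indeterminate form.
Expand each to leading order near x = 2/3: numerator ~ (x - 2/3)/2, denominator ~ 5·(x - 2/3).
The limit of the ratio is 1/10.

Final answer: 1/10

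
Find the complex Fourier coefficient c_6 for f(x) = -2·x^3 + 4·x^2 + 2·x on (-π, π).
Compute the real Fourier coefficients first: a_6 = 4/9, b_6 = -7/9 + 2·π^2/3.
Then c_6 = (a_6 − i·b_6)/2 = 2/9 - i·π^2/3 + 7·i/18.

Final answer: 2/9 - i·π^2/3 + 7·i/18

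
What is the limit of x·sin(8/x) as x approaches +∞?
As x → +∞: let u = 8/x → 0⁺; then x·sin(8/x) = 8·sin(u)/u → 8·1 = 8.
Limit = 8.

Final answer: 8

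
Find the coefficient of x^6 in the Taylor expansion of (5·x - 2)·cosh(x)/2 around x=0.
Expand to order 6: (5·x - 2)·cosh(x)/2 = -x^6/720 + 5·x^5/48 - x^4/24 + 5·x^3/4 - x^2/2 + 5·x/2 - 1 + O(x^7).
The coefficient of x^6 is -1/720.

Final answer: -1/720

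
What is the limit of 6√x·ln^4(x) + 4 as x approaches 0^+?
The product is a 0·∞ indeterminate form at x → 0⁺.
Rewrite the product as 6·ln^4(x) / x^(-1/2) and apply L'Hôpital, or use the standard hierarchy x^(-1/2) ≫ |ln x|^4 as x → 0⁺.
The indeterminate product → 0, so the limit = 4.

Final answer: 4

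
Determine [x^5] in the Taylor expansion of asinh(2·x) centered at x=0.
Expand to order 5: asinh(2·x) = 12·x^5/5 - 4·x^3/3 + 2·x + O(x^6).
The coefficient of x^5 is 12/5.

Final answer: 12/5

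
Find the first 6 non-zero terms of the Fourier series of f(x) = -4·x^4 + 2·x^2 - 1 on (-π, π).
(-200 + 32·π^2)·cos(x) + (14 - 8·π^2)·cos(2·x) + (-88/27 + 32·π^2/9)·cos(3·x) + (5/4 - 2·π^2)·cos(4·x) + (-392/625 + 32·π^2/25)·cos(5·x) - 4·π^4/5 - 1 + 2·π^2/3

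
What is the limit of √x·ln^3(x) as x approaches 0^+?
This is a 0·∞ indeterminate form at x → 0⁺.
Rewrite the product as ln^3(x) / x^(-1/2) and apply L'Hôpital, or use the standard hierarchy x^(-1/2) ≫ |ln x|^3 as x → 0⁺.
The indeterminate product → 0, so the limit = 0.

Final answer: 0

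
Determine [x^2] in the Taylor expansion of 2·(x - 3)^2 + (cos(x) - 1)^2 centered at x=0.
Expand to order 2: 2·(x - 3)^2 + (cos(x) - 1)^2 = 2·x^2 - 12·x + 18 + O(x^3).
The coefficient of x^2 is 2.

Final answer: 2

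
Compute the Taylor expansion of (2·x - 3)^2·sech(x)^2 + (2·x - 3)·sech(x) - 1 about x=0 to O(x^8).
1571·x^7/360 - 23·x^6/48 - 91·x^5/12 + 11·x^4/8 + 11·x^3 - 7·x^2/2 - 10·x + 5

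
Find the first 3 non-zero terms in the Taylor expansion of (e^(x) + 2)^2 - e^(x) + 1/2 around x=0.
7·x^2/2 + 5·x + 17/2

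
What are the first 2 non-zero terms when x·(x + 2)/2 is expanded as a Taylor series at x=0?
x^2/2 + x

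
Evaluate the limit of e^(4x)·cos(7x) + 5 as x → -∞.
Evaluate the dominant behaviour as x → -∞; each term tends to a finite value or vanishes.
Limit = 5.

Final answer: 5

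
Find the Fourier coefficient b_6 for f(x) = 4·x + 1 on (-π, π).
b_6 = (1/π) ∫_{-π}^{π} f(x)·sin(6x) dx.
Evaluate the integral (use parity and integration by parts as needed): b_6 = -4/3.

Final answer: -4/3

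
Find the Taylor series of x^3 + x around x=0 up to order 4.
x^3 + x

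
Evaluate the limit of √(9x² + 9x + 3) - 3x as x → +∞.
As x → +∞: multiply by the conjugate to get (9x+3)/(√(9x²+9x+3)+3x); the denominator ~ 6x, so the limit is 9/6 = 3/2.
Limit = 3/2.

Final answer: 3/2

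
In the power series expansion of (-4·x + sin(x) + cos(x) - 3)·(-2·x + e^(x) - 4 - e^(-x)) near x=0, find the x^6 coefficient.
Expand to order 6: (-4·x + sin(x) + cos(x) - 3)·(-2·x + e^(x) - 4 - e^(-x)) = -x^6/10 - 7·x^5/30 - 7·x^4/6 + 2·x^2 + 12·x + 8 + O(x^7).
The coefficient of x^6 is -1/10.

Final answer: -1/10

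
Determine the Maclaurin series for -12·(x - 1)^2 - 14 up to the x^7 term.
-12·x^2 + 24·x - 26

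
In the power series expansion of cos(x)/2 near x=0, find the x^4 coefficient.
Expand to order 4: cos(x)/2 = x^4/48 - x^2/4 + 1/2 + O(x^5).
The coefficient of x^4 is 1/48.

Final answer: 1/48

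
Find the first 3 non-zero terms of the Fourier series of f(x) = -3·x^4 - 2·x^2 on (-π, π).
(-136 + 24·π^2)·cos(x) + (7 - 6·π^2)·cos(2·x) - 3·π^4/5 - 2·π^2/3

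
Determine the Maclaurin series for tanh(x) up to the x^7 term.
-17·x^7/315 + 2·x^5/15 - x^3/3 + x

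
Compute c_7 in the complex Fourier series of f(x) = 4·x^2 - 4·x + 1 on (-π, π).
Compute the real Fourier coefficients first: a_7 = -16/49, b_7 = -8/7.
Then c_7 = (a_7 − i·b_7)/2 = -8/49 + 4·i/7.

Final answer: -8/49 + 4·i/7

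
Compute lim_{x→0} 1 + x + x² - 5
Direct substitution at x = 0 gives -4.

Final answer: -4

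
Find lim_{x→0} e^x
Direct substitution at x = 0 gives 1.

Final answer: 1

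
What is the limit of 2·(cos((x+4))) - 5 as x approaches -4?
Direct substitution at x = -4 gives -3.

Final answer: -3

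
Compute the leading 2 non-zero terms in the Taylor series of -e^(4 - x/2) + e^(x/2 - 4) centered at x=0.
x·(e^(-4)/2 + e^(4)/2) - e^(4) + e^(-4)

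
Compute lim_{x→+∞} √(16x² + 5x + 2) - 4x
As x → +∞: multiply by the conjugate to get (5x+2)/(√(16x²+5x+2)+4x); the denominator ~ 8x, so the limit is 5/8.
Limit = 5/8.

Final answer: 5/8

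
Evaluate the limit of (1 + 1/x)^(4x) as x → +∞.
As x → +∞: write (1 + 1/x)^(4x) = ((1 + 1/x)^x)^4 → (e^1)^4 = e^4.
Limit = e^(4).

Final answer: e^(4)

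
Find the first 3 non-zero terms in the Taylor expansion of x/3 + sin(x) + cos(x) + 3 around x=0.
-x^2/2 + 4·x/3 + 4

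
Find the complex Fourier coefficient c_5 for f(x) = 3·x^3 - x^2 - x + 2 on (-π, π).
Compute the real Fourier coefficients first: a_5 = 4/25, b_5 = -86/125 + 6·π^2/5.
Then c_5 = (a_5 − i·b_5)/2 = 2/25 - 3·i·π^2/5 + 43·i/125.

Final answer: 2/25 - 3·i·π^2/5 + 43·i/125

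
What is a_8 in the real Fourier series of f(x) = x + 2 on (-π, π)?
a_8 = (1/π) ∫_{-π}^{π} f(x)·cos(8x) dx.
Evaluate the integral (use parity and integration by parts as needed): a_8 = 0.

Final answer: 0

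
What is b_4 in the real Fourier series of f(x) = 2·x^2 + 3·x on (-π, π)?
b_4 = (1/π) ∫_{-π}^{π} f(x)·sin(4x) dx.
Evaluate the integral (use parity and integration by parts as needed): b_4 = -3/2.

Final answer: -3/2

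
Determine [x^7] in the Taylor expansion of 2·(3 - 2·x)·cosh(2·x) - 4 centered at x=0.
Expand to order 7: 2·(3 - 2·x)·cosh(2·x) - 4 = -16·x^7/45 + 8·x^6/15 - 8·x^5/3 + 4·x^4 - 8·x^3 + 12·x^2 - 4·x + 2 + O(x^8).
The coefficient of x^7 is -16/45.

Final answer: -16/45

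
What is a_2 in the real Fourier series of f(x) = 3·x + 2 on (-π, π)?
a_2 = (1/π) ∫_{-π}^{π} f(x)·cos(2x) dx.
Evaluate the integral (use parity and integration by parts as needed): a_2 = 0.

Final answer: 0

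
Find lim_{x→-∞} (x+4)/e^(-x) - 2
The quotient is an ∞/∞ indeterminate form as x → -∞.
Compare growth rates of the dominant terms (exponentials ≫ polynomials ≫ logarithms), or apply L'Hôpital's rule; the quotient → 0.
Adding the constant: 0 - 2 = -2. Limit = -2.

Final answer: -2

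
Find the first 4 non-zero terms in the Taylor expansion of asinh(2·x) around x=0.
-40·x^7/7 + 12·x^5/5 - 4·x^3/3 + 2·x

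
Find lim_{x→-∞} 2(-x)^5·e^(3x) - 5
The product is a 0·∞ indeterminate form at x → -∞.
Rewrite the product as 2(-x)^5 / e^(-3x) (an ∞/∞ form) and apply L'Hôpital, or use the standard hierarchy e^(3|x|) ≫ |(-x)^5| as x → -∞.
The indeterminate product → 0, so the limit = -5.

Final answer: -5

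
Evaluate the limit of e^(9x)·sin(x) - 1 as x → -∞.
Evaluate the dominant behaviour as x → -∞; each term tends to a finite value or vanishes.
Limit = -1.

Final answer: -1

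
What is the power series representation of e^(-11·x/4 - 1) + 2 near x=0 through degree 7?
-19487171·x^7·e^(-1)/82575360 + 1771561·x^6·e^(-1)/2949120 - 161051·x^5·e^(-1)/122880 + 14641·x^4·e^(-1)/6144 - 1331·x^3·e^(-1)/384 + 121·x^2·e^(-1)/32 - 11·x·e^(-1)/4 + e^(-1) + 2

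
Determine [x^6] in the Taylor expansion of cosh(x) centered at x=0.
Expand to order 6: cosh(x) = x^6/720 + x^4/24 + x^2/2 + 1 + O(x^7).
The coefficient of x^6 is 1/720.

Final answer: 1/720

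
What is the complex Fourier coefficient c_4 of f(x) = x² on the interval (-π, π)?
Compute the real Fourier coefficients first: a_4 = 1/4, b_4 = 0.
Then c_4 = (a_4 − i·b_4)/2 = 1/8.

Final answer: 1/8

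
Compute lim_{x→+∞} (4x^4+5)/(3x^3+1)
This is an ∞/∞ indeterminate form as x → +∞.
Divide numerator and denominator by x^4 and let the lower-order terms vanish; the numerator's degree 4 exceeds the denominator's degree 3, so the quotient diverges.
Limit = ∞.

Final answer: ∞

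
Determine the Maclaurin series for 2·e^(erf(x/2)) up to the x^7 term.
x^7·(-1/(1344·√(π)) - 1/(144·π^(5/2)) + 1/(2520·π^(7/2)) + 19/(1440·π^(3/2))) + x^6·(-1/(36·π^2) + 1/(360·π^3) + 7/(360·π)) + x^5·(-1/(12·π^(3/2)) + 1/(60·π^(5/2)) + 1/(80·√(π))) + x^4·(-1/(6·π) + 1/(12·π^2)) + x^3·(-1/(6·√(π)) + 1/(3·π^(3/2))) + x^2/π + 2·x/√(π) + 2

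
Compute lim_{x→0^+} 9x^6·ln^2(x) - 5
The product is a 0·∞ indeterminate form at x → 0⁺.
Rewrite the product as 9·ln^2(x) / x^(-6) and apply L'Hôpital, or use the standard hierarchy x^(-6) ≫ |ln x|^2 as x → 0⁺.
The indeterminate product → 0, so the limit = -5.

Final answer: -5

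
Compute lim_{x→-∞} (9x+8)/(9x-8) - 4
Evaluate the dominant behaviour as x → -∞; each term tends to a finite value or vanishes.
Limit = -3.

Final answer: -3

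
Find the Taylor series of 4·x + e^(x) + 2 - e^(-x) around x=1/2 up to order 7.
(-1 + e + 4·e^(1/2))·e^(-1/2) + (1 + e + 4·e^(1/2))·e^(-1/2)·(x - 1/2) + (-1 + e)·e^(-1/2)·(x - 1/2)^2/2 + (1 + e)·e^(-1/2)·(x - 1/2)^3/6 + (-1 + e)·e^(-1/2)·(x - 1/2)^4/24 + (1 + e)·e^(-1/2)·(x - 1/2)^5/120 + (-1 + e)·e^(-1/2)·(x - 1/2)^6/720 + (1 + e)·e^(-1/2)·(x - 1/2)^7/5040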